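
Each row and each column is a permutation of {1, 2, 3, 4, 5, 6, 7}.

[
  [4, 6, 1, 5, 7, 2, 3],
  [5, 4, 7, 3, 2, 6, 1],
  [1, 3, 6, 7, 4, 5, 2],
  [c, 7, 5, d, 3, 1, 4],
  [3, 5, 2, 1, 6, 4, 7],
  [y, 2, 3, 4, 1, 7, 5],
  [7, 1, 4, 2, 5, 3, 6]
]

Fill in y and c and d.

y = 6, c = 2, d = 6

For row 4, column 4: column 4 already has {1, 2, 3, 4, 5, 7}; that leaves 6.
For row 6, column 1: row 6 already has {1, 2, 3, 4, 5, 7}; that leaves 6.
At (row 4, col 1): row 4 already has {1, 3, 4, 5, 6, 7}, so the value is 2.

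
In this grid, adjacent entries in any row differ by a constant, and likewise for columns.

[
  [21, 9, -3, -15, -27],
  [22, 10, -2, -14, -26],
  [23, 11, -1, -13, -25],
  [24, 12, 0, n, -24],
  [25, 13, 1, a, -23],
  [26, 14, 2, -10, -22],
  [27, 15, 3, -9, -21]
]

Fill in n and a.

Along each row the entries change by -12 per step; down each column they change by 1.
Row 4: from 24 at column 1, stepping by -12 to column 4 gives -12.
Row 5: from 25 at column 1, stepping by -12 to column 4 gives -11.

n = -12, a = -11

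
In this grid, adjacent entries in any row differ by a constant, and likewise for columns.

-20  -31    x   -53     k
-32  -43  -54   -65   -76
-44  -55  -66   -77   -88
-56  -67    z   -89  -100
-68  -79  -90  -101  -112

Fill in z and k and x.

Along each row the entries change by -11 per step; down each column they change by -12.
Row 4: from -56 at column 1, stepping by -11 to column 3 gives -78.
Row 1: from -20 at column 1, stepping by -11 to column 5 gives -64.
Row 1: from -20 at column 1, stepping by -11 to column 3 gives -42.

z = -78, k = -64, x = -42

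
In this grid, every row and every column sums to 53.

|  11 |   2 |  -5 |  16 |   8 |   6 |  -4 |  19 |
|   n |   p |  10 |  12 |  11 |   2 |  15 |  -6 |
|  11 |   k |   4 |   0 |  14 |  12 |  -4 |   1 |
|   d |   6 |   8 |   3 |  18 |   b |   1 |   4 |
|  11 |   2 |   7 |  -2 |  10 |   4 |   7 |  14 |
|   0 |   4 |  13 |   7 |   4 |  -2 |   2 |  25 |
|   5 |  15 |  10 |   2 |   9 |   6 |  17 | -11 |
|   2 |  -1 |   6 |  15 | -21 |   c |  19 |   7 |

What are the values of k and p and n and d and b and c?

k = 15, p = 10, n = -1, d = 14, b = -1, c = 26

The known cells in row 3 total 38, leaving 53 − 38 = 15 for the blank.
The known cells in column 2 total 43, leaving 53 − 43 = 10 for the blank.
The known cells in row 2 total 54, leaving 53 − 54 = -1 for the blank.
The known cells in column 1 total 39, leaving 53 − 39 = 14 for the blank.
The known cells in row 8 total 27, leaving 53 − 27 = 26 for the blank.
The known cells in row 4 total 54, leaving 53 − 54 = -1 for the blank.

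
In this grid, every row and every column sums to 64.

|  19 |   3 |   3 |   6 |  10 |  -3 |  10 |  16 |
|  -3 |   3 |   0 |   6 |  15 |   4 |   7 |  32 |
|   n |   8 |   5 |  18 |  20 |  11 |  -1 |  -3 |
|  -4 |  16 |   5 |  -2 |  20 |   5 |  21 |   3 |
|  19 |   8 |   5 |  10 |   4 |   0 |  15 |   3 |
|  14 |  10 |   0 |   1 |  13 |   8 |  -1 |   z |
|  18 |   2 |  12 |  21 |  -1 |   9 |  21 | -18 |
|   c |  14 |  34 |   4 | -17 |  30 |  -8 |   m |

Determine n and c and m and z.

The known cells in row 3 total 58, leaving 64 − 58 = 6 for the blank.
The known cells in column 1 total 69, leaving 64 − 69 = -5 for the blank.
The known cells in row 8 total 52, leaving 64 − 52 = 12 for the blank.
The known cells in row 6 total 45, leaving 64 − 45 = 19 for the blank.

n = 6, c = -5, m = 12, z = 19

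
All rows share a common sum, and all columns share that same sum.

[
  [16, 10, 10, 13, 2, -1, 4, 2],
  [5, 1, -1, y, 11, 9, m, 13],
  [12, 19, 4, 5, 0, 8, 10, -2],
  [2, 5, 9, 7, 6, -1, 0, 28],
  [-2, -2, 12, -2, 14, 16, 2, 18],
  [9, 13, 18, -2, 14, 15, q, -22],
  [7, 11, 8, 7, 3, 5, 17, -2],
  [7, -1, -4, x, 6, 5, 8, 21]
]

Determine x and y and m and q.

Rows 1 and 3 both sum to 56, so that's the common total.
Row 6 has 9 + 13 + 18 − 2 + 14 + 15 − 22 = 45; the blank must be 56 − 45 = 11.
Column 7 has 4 + 10 + 0 + 2 + 11 + 17 + 8 = 52; the blank must be 56 − 52 = 4.
Row 2 has 5 + 1 − 1 + 11 + 9 + 4 + 13 = 42; the blank must be 56 − 42 = 14.
Row 8 has 7 − 1 − 4 + 6 + 5 + 8 + 21 = 42; the blank must be 56 − 42 = 14.

x = 14, y = 14, m = 4, q = 11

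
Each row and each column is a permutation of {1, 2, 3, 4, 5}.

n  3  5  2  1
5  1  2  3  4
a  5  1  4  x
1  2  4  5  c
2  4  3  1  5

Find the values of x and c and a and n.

x = 2, c = 3, a = 3, n = 4

Cell (4,5): row 4 already has {1, 2, 4, 5} → 3.
Cell (3,5): column 5 already has {1, 3, 4, 5} → 2.
For row 3, column 1: row 3 already has {1, 2, 4, 5}; that leaves 3.
At (row 1, col 1): row 1 already has {1, 2, 3, 5}, so the value is 4.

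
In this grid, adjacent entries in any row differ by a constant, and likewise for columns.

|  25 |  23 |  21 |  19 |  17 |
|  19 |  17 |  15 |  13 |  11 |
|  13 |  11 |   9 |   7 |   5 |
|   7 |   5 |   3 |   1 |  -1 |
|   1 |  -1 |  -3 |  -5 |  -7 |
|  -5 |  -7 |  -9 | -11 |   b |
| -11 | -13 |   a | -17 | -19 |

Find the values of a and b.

Along each row the entries change by -2 per step; down each column they change by -6.
Row 7: from -11 at column 1, stepping by -2 to column 3 gives -15.
Row 6: from -5 at column 1, stepping by -2 to column 5 gives -13.

a = -15, b = -13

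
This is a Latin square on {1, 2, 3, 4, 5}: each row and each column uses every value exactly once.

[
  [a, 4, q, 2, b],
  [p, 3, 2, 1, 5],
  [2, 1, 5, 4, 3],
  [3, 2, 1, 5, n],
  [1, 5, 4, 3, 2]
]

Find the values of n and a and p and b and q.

For row 4, column 5: row 4 already has {1, 2, 3, 5}; that leaves 4.
For row 1, column 5: column 5 already has {2, 3, 4, 5}; that leaves 1.
Cell (1,3): column 3 already has {1, 2, 4, 5} → 3.
Cell (1,1): row 1 already has {1, 2, 3, 4} → 5.
Cell (2,1): row 2 already has {1, 2, 3, 5} → 4.

n = 4, a = 5, p = 4, b = 1, q = 3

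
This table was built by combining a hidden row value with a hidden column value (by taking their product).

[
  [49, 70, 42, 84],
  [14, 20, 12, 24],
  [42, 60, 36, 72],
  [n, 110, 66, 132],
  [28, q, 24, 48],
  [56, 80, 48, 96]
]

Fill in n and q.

n = 77, q = 40

Each row is a constant multiple of every other row — this is a multiplication table with the headers hidden.
Row 4 is 66/42 = 11/7 times row 1, so its entry in column 1 is 49 × 11/7 = 77.
Row 5 is 24/42 = 4/7 times row 1, so its entry in column 2 is 70 × 4/7 = 40.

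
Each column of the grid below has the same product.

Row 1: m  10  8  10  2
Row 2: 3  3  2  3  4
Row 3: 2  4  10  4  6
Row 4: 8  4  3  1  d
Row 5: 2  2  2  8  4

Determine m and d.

m = 10, d = 5

Columns 2 and 4 each multiply to 960, so every column has product 960.
Column 1: 3×2×8×2 = 96, so the missing entry is 960 ÷ 96 = 10.
Column 5: 2×4×6×4 = 192, so the missing entry is 960 ÷ 192 = 5.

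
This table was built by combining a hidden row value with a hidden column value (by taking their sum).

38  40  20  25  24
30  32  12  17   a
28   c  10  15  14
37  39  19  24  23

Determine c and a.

The difference between any two rows is the same in every column — this is an addition table with the headers hidden.
Row 3 minus row 1 is 28 − 38 = -10, so its entry in column 2 is 40 + (-10) = 30.
Row 2 minus row 1 is 30 − 38 = -8, so its entry in column 5 is 24 + (-8) = 16.

c = 30, a = 16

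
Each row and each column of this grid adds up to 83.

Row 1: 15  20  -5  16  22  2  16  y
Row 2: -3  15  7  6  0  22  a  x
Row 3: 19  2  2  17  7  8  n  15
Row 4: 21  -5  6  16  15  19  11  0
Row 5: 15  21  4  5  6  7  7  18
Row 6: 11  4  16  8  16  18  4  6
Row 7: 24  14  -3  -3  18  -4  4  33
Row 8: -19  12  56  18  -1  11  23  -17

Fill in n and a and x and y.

The known cells in row 1 total 86, leaving 83 − 86 = -3 for the blank.
The known cells in column 8 total 52, leaving 83 − 52 = 31 for the blank.
The known cells in row 2 total 78, leaving 83 − 78 = 5 for the blank.
The known cells in row 3 total 70, leaving 83 − 70 = 13 for the blank.

n = 13, a = 5, x = 31, y = -3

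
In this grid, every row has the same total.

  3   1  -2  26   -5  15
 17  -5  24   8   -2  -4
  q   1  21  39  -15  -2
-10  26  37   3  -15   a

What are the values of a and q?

Rows 1 and 2 both add up to 38, so every row sums to 38.
Row 4: -10 + 26 + 37 + 3 − 15 = 41, so the missing entry is 38 − 41 = -3.
Row 3: 1 + 21 + 39 − 15 − 2 = 44, so the missing entry is 38 − 44 = -6.

a = -3, q = -6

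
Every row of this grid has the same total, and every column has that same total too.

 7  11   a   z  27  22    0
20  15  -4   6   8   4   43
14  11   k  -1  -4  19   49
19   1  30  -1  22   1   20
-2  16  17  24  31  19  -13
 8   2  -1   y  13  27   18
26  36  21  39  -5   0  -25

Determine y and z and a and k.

y = 25, z = 0, a = 25, k = 4

Rows 2 and 4 both sum to 92, so that's the common total.
Row 6: 8 + 2 − 1 + 13 + 27 + 18 = 67, so its missing entry is 92 − 67 = 25.
Column 4: 6 − 1 − 1 + 24 + 25 + 39 = 92, so its missing entry is 92 − 92 = 0.
Row 1: 7 + 11 + 0 + 27 + 22 + 0 = 67, so its missing entry is 92 − 67 = 25.
Row 3: 14 + 11 − 1 − 4 + 19 + 49 = 88, so its missing entry is 92 − 88 = 4.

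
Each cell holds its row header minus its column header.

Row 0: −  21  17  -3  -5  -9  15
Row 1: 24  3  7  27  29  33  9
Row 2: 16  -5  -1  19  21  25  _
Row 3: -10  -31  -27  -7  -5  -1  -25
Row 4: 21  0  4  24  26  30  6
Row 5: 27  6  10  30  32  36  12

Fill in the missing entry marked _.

1

16 − 15 = 1.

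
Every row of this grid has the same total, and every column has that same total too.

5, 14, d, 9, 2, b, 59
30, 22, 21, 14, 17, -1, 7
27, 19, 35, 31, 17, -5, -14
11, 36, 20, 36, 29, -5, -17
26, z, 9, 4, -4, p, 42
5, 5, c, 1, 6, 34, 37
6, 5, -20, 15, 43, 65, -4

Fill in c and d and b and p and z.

Rows 2 and 3 both sum to 110, so that's the common total.
Column 2: 14 + 22 + 19 + 36 + 5 + 5 = 101, so its missing entry is 110 − 101 = 9.
Row 5: 26 + 9 + 9 + 4 − 4 + 42 = 86, so its missing entry is 110 − 86 = 24.
Column 6: -1 − 5 − 5 + 24 + 34 + 65 = 112, so its missing entry is 110 − 112 = -2.
Row 1: 5 + 14 + 9 + 2 − 2 + 59 = 87, so its missing entry is 110 − 87 = 23.
Row 6: 5 + 5 + 1 + 6 + 34 + 37 = 88, so its missing entry is 110 − 88 = 22.

c = 22, d = 23, b = -2, p = 24, z = 9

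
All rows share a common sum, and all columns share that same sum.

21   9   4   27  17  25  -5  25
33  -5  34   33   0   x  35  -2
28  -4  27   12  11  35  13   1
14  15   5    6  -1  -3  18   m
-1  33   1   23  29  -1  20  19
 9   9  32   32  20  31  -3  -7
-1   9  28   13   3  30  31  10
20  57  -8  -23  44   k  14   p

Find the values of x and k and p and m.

Rows 1 and 3 both sum to 123, so that's the common total.
Row 4 has 14 + 15 + 5 + 6 − 1 − 3 + 18 = 54; the blank must be 123 − 54 = 69.
Column 8 has 25 − 2 + 1 + 69 + 19 − 7 + 10 = 115; the blank must be 123 − 115 = 8.
Row 8 has 20 + 57 − 8 − 23 + 44 + 14 + 8 = 112; the blank must be 123 − 112 = 11.
Row 2 has 33 − 5 + 34 + 33 + 0 + 35 − 2 = 128; the blank must be 123 − 128 = -5.

x = -5, k = 11, p = 8, m = 69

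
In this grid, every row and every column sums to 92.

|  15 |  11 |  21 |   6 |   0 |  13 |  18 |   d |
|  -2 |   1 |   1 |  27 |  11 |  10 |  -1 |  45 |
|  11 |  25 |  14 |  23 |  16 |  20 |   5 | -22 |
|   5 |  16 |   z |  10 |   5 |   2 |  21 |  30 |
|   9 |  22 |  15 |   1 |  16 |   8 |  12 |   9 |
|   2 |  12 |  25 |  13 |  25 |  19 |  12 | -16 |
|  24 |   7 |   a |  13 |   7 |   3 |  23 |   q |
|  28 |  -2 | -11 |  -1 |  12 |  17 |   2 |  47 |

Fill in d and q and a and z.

d = 8, q = -9, a = 24, z = 3

The known cells in row 1 total 84, leaving 92 − 84 = 8 for the blank.
The known cells in column 8 total 101, leaving 92 − 101 = -9 for the blank.
The known cells in row 7 total 68, leaving 92 − 68 = 24 for the blank.
The known cells in row 4 total 89, leaving 92 − 89 = 3 for the blank.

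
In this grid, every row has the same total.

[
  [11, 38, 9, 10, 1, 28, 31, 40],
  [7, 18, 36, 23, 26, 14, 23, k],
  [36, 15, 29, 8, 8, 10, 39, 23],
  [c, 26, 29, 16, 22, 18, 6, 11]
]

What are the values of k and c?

k = 21, c = 40

The complete rows each total 168.
Row 2 is missing 168 − 147 = 21 (since 7 + 18 + 36 + 23 + 26 + 14 + 23 = 147).
Row 4 is missing 168 − 128 = 40 (since 26 + 29 + 16 + 22 + 18 + 6 + 11 = 128).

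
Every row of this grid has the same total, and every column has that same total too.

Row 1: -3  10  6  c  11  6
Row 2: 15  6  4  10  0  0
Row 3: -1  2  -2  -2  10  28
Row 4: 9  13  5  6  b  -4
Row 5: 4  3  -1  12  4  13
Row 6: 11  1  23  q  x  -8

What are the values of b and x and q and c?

Rows 2 and 3 both sum to 35, so that's the common total.
Row 1: -3 + 10 + 6 + 11 + 6 = 30, so its missing entry is 35 − 30 = 5.
Column 4: 5 + 10 − 2 + 6 + 12 = 31, so its missing entry is 35 − 31 = 4.
Row 6: 11 + 1 + 23 + 4 − 8 = 31, so its missing entry is 35 − 31 = 4.
Row 4: 9 + 13 + 5 + 6 − 4 = 29, so its missing entry is 35 − 29 = 6.

b = 6, x = 4, q = 4, c = 5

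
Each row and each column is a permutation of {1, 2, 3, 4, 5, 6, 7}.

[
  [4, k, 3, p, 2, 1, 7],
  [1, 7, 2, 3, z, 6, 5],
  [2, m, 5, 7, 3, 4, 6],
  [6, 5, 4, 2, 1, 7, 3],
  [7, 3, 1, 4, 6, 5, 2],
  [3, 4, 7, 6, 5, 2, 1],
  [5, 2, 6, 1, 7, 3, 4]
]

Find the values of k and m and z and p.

k = 6, m = 1, z = 4, p = 5

At (row 1, col 4): column 4 already has {1, 2, 3, 4, 6, 7}, so the value is 5.
Cell (1,2): row 1 already has {1, 2, 3, 4, 5, 7} → 6.
For row 3, column 2: row 3 already has {2, 3, 4, 5, 6, 7}; that leaves 1.
At (row 2, col 5): row 2 already has {1, 2, 3, 5, 6, 7}, so the value is 4.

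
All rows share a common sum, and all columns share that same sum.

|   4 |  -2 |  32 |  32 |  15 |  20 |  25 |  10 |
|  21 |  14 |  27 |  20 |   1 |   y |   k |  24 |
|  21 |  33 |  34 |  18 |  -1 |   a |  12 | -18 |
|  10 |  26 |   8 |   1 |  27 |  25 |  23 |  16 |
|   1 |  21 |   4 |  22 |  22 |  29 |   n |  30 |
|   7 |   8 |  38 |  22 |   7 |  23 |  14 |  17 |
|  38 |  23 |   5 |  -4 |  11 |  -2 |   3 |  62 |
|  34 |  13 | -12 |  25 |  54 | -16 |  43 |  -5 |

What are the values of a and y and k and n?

Rows 1 and 4 both sum to 136, so that's the common total.
Row 5 has 1 + 21 + 4 + 22 + 22 + 29 + 30 = 129; the blank must be 136 − 129 = 7.
Column 7 has 25 + 12 + 23 + 7 + 14 + 3 + 43 = 127; the blank must be 136 − 127 = 9.
Row 3 has 21 + 33 + 34 + 18 − 1 + 12 − 18 = 99; the blank must be 136 − 99 = 37.
Row 2 has 21 + 14 + 27 + 20 + 1 + 9 + 24 = 116; the blank must be 136 − 116 = 20.

a = 37, y = 20, k = 9, n = 7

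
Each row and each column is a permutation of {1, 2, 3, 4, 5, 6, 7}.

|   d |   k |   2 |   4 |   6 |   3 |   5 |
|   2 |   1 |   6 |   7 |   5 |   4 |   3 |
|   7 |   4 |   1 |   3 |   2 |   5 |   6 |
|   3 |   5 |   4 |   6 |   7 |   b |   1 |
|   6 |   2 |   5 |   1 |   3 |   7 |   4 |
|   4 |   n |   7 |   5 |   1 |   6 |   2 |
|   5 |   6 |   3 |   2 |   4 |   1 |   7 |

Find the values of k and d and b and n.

Cell (6,2): row 6 already has {1, 2, 4, 5, 6, 7} → 3.
For row 1, column 2: column 2 already has {1, 2, 3, 4, 5, 6}; that leaves 7.
At (row 4, col 6): row 4 already has {1, 3, 4, 5, 6, 7}, so the value is 2.
At (row 1, col 1): row 1 already has {2, 3, 4, 5, 6, 7}, so the value is 1.

k = 7, d = 1, b = 2, n = 3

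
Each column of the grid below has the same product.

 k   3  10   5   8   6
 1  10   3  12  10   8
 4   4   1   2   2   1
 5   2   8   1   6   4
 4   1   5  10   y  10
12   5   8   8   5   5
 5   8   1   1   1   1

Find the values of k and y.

Columns 2 and 3 each multiply to 9600, so every column has product 9600.
Column 1: 1×4×5×4×12×5 = 4800, so the missing entry is 9600 ÷ 4800 = 2.
Column 5: 8×10×2×6×5×1 = 4800, so the missing entry is 9600 ÷ 4800 = 2.

k = 2, y = 2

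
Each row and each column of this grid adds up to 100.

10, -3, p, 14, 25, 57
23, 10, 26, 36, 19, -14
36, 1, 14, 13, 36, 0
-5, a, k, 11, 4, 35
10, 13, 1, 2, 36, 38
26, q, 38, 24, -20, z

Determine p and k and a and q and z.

Column 6 has 57 − 14 + 0 + 35 + 38 = 116; the blank must be 100 − 116 = -16.
Row 6 has 26 + 38 + 24 − 20 − 16 = 52; the blank must be 100 − 52 = 48.
Column 2 has -3 + 10 + 1 + 13 + 48 = 69; the blank must be 100 − 69 = 31.
Row 1 has 10 − 3 + 14 + 25 + 57 = 103; the blank must be 100 − 103 = -3.
Row 4 has -5 + 31 + 11 + 4 + 35 = 76; the blank must be 100 − 76 = 24.

p = -3, k = 24, a = 31, q = 48, z = -16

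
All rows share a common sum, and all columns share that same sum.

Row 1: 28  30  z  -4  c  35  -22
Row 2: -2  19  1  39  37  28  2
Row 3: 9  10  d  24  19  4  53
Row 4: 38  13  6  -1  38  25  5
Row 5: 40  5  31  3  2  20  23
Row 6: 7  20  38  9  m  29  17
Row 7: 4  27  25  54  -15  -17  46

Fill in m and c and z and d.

m = 4, c = 39, z = 18, d = 5

Rows 2 and 4 both sum to 124, so that's the common total.
Row 3 has 9 + 10 + 24 + 19 + 4 + 53 = 119; the blank must be 124 − 119 = 5.
Row 6 has 7 + 20 + 38 + 9 + 29 + 17 = 120; the blank must be 124 − 120 = 4.
Column 5 has 37 + 19 + 38 + 2 + 4 − 15 = 85; the blank must be 124 − 85 = 39.
Row 1 has 28 + 30 − 4 + 39 + 35 − 22 = 106; the blank must be 124 − 106 = 18.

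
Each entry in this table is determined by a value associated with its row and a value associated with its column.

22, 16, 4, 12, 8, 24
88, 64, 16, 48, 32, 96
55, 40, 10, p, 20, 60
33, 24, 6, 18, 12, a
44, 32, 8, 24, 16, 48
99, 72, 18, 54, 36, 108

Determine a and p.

a = 36, p = 30

Each row is a constant multiple of every other row — this is a multiplication table with the headers hidden.
Row 4 is 24/16 = 3/2 times row 1, so its entry in column 6 is 24 × 3/2 = 36.
Row 3 is 40/16 = 5/2 times row 1, so its entry in column 4 is 12 × 5/2 = 30.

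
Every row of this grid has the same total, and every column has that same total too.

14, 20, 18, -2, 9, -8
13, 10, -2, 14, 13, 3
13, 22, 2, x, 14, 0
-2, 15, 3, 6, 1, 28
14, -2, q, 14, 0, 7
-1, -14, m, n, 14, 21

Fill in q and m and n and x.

q = 18, m = 12, n = 19, x = 0

Rows 1 and 2 both sum to 51, so that's the common total.
Row 3 has 13 + 22 + 2 + 14 + 0 = 51; the blank must be 51 − 51 = 0.
Column 4 has -2 + 14 + 0 + 6 + 14 = 32; the blank must be 51 − 32 = 19.
Row 5 has 14 − 2 + 14 + 0 + 7 = 33; the blank must be 51 − 33 = 18.
Row 6 has -1 − 14 + 19 + 14 + 21 = 39; the blank must be 51 − 39 = 12.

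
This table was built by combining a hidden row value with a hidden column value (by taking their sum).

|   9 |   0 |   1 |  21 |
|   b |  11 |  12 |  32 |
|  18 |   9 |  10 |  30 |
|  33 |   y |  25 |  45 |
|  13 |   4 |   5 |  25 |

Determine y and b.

y = 24, b = 20

The difference between any two rows is the same in every column — this is an addition table with the headers hidden.
Row 4 minus row 1 is 45 − 21 = 24, so its entry in column 2 is 0 + 24 = 24.
Row 2 minus row 1 is 32 − 21 = 11, so its entry in column 1 is 9 + 11 = 20.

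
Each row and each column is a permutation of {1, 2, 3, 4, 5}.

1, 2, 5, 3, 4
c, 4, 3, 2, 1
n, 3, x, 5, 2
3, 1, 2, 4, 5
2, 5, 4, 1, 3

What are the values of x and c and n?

x = 1, c = 5, n = 4

For row 2, column 1: row 2 already has {1, 2, 3, 4}; that leaves 5.
At (row 3, col 1): column 1 already has {1, 2, 3, 5}, so the value is 4.
For row 3, column 3: row 3 already has {2, 3, 4, 5}; that leaves 1.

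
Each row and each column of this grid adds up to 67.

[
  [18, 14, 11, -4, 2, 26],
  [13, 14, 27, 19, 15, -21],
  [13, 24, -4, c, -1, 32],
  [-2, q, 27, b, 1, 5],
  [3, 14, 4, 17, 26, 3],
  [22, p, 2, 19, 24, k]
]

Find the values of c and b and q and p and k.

Column 6: 26 − 21 + 32 + 5 + 3 = 45, so its missing entry is 67 − 45 = 22.
Row 6: 22 + 2 + 19 + 24 + 22 = 89, so its missing entry is 67 − 89 = -22.
Column 2: 14 + 14 + 24 + 14 − 22 = 44, so its missing entry is 67 − 44 = 23.
Row 3: 13 + 24 − 4 − 1 + 32 = 64, so its missing entry is 67 − 64 = 3.
Row 4: -2 + 23 + 27 + 1 + 5 = 54, so its missing entry is 67 − 54 = 13.

c = 3, b = 13, q = 23, p = -22, k = 22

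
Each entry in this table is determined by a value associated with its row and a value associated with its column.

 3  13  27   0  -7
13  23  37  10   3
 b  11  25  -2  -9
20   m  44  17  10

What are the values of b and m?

b = 1, m = 30

The difference between any two rows is the same in every column — this is an addition table with the headers hidden.
Row 3 minus row 1 is -2 − 0 = -2, so its entry in column 1 is 3 + (-2) = 1.
Row 4 minus row 1 is 17 − 0 = 17, so its entry in column 2 is 13 + 17 = 30.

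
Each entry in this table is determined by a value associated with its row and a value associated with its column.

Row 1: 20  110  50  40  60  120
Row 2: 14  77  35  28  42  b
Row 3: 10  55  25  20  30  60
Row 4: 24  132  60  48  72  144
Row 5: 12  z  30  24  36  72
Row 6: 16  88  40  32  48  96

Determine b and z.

b = 84, z = 66

Each row is a constant multiple of every other row — this is a multiplication table with the headers hidden.
Row 2 is 42/60 = 7/10 times row 1, so its entry in column 6 is 120 × 7/10 = 84.
Row 5 is 36/60 = 3/5 times row 1, so its entry in column 2 is 110 × 3/5 = 66.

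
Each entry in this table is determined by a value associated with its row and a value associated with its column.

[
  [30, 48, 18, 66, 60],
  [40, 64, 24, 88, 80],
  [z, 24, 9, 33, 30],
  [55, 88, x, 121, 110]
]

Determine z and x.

z = 15, x = 33

Each row is a constant multiple of every other row — this is a multiplication table with the headers hidden.
Row 3 is 24/48 = 1/2 times row 1, so its entry in column 1 is 30 × 1/2 = 15.
Row 4 is 88/48 = 11/6 times row 1, so its entry in column 3 is 18 × 11/6 = 33.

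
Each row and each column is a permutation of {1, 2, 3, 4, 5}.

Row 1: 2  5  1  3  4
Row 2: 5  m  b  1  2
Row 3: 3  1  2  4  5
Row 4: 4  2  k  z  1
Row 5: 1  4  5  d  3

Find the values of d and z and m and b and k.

d = 2, z = 5, m = 3, b = 4, k = 3

At (row 5, col 4): row 5 already has {1, 3, 4, 5}, so the value is 2.
At (row 2, col 2): column 2 already has {1, 2, 4, 5}, so the value is 3.
At (row 2, col 3): row 2 already has {1, 2, 3, 5}, so the value is 4.
At (row 4, col 4): column 4 already has {1, 2, 3, 4}, so the value is 5.
At (row 4, col 3): row 4 already has {1, 2, 4, 5}, so the value is 3.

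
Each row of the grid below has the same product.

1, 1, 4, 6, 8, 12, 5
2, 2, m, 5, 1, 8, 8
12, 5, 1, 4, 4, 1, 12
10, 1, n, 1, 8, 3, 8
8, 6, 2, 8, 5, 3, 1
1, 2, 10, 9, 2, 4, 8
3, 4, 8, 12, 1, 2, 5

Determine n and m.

Rows 5 and 6 each multiply to 11520, so every row has product 11520.
Row 4: 10×1×1×8×3×8 = 1920, so the missing entry is 11520 ÷ 1920 = 6.
Row 2: 2×2×5×1×8×8 = 1280, so the missing entry is 11520 ÷ 1280 = 9.

n = 6, m = 9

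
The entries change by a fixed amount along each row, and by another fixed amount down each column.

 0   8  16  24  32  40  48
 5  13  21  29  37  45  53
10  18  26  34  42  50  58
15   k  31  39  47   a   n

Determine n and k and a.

Along each row the entries change by 8 per step; down each column they change by 5.
Row 4: from 15 at column 1, stepping by 8 to column 7 gives 63.
Row 4: from 15 at column 1, stepping by 8 to column 2 gives 23.
Row 4: from 15 at column 1, stepping by 8 to column 6 gives 55.

n = 63, k = 23, a = 55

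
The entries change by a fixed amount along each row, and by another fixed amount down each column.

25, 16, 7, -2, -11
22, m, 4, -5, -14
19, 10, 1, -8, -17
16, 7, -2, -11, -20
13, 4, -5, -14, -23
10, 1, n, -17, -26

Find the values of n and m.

n = -8, m = 13

Along each row the entries change by -9 per step; down each column they change by -3.
Row 6: from 10 at column 1, stepping by -9 to column 3 gives -8.
Row 2: from 22 at column 1, stepping by -9 to column 2 gives 13.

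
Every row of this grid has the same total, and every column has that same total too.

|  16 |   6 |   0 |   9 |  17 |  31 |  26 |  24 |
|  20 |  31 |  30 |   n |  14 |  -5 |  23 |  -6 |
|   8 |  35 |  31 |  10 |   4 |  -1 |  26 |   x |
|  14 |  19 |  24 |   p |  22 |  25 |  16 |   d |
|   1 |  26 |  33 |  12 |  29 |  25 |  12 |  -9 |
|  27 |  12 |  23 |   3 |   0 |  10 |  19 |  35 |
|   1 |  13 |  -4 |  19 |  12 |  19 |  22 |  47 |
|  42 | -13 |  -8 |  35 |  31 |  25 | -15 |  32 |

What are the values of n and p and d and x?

n = 22, p = 19, d = -10, x = 16

Rows 1 and 5 both sum to 129, so that's the common total.
Row 2 has 20 + 31 + 30 + 14 − 5 + 23 − 6 = 107; the blank must be 129 − 107 = 22.
Column 4 has 9 + 22 + 10 + 12 + 3 + 19 + 35 = 110; the blank must be 129 − 110 = 19.
Row 4 has 14 + 19 + 24 + 19 + 22 + 25 + 16 = 139; the blank must be 129 − 139 = -10.
Row 3 has 8 + 35 + 31 + 10 + 4 − 1 + 26 = 113; the blank must be 129 − 113 = 16.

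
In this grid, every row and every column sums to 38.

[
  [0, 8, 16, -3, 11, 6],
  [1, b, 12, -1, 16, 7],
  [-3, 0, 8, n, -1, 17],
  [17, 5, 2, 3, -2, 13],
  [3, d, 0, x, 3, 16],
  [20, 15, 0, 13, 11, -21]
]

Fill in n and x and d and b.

Row 3 has -3 + 0 + 8 − 1 + 17 = 21; the blank must be 38 − 21 = 17.
Row 2 has 1 + 12 − 1 + 16 + 7 = 35; the blank must be 38 − 35 = 3.
Column 2 has 8 + 3 + 0 + 5 + 15 = 31; the blank must be 38 − 31 = 7.
Row 5 has 3 + 7 + 0 + 3 + 16 = 29; the blank must be 38 − 29 = 9.

n = 17, x = 9, d = 7, b = 3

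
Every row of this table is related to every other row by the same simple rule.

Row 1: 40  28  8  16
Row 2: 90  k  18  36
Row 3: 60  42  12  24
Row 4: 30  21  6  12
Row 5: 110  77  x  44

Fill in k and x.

k = 63, x = 22

Each row is a constant multiple of every other row — this is a multiplication table with the headers hidden.
Row 2 is 90/40 = 9/4 times row 1, so its entry in column 2 is 28 × 9/4 = 63.
Row 5 is 110/40 = 11/4 times row 1, so its entry in column 3 is 8 × 11/4 = 22.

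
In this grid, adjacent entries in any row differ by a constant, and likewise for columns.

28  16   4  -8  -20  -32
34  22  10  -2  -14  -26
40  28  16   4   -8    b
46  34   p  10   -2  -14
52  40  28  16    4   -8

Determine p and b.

Along each row the entries change by -12 per step; down each column they change by 6.
Row 4: from 46 at column 1, stepping by -12 to column 3 gives 22.
Row 3: from 40 at column 1, stepping by -12 to column 6 gives -20.

p = 22, b = -20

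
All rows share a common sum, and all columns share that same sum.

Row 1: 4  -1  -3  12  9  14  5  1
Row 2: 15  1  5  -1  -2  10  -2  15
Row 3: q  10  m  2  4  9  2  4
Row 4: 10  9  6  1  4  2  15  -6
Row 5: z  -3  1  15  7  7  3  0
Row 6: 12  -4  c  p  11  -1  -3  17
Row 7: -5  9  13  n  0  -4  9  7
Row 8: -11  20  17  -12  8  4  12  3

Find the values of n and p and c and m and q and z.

Rows 1 and 2 both sum to 41, so that's the common total.
The known cells in row 5 total 30, leaving 41 − 30 = 11 for the blank.
The known cells in column 1 total 36, leaving 41 − 36 = 5 for the blank.
The known cells in row 3 total 36, leaving 41 − 36 = 5 for the blank.
The known cells in row 7 total 29, leaving 41 − 29 = 12 for the blank.
The known cells in column 4 total 29, leaving 41 − 29 = 12 for the blank.
The known cells in row 6 total 44, leaving 41 − 44 = -3 for the blank.

n = 12, p = 12, c = -3, m = 5, q = 5, z = 11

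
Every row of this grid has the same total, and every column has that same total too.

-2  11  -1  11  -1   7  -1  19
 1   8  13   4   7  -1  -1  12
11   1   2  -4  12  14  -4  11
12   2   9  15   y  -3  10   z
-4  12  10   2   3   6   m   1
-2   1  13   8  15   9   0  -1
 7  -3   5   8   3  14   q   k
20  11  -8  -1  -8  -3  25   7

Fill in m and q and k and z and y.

m = 13, q = 1, k = 8, z = -14, y = 12

Rows 1 and 2 both sum to 43, so that's the common total.
Column 5: -1 + 7 + 12 + 3 + 15 + 3 − 8 = 31, so its missing entry is 43 − 31 = 12.
Row 4: 12 + 2 + 9 + 15 + 12 − 3 + 10 = 57, so its missing entry is 43 − 57 = -14.
Row 5: -4 + 12 + 10 + 2 + 3 + 6 + 1 = 30, so its missing entry is 43 − 30 = 13.
Column 8: 19 + 12 + 11 − 14 + 1 − 1 + 7 = 35, so its missing entry is 43 − 35 = 8.
Row 7: 7 − 3 + 5 + 8 + 3 + 14 + 8 = 42, so its missing entry is 43 − 42 = 1.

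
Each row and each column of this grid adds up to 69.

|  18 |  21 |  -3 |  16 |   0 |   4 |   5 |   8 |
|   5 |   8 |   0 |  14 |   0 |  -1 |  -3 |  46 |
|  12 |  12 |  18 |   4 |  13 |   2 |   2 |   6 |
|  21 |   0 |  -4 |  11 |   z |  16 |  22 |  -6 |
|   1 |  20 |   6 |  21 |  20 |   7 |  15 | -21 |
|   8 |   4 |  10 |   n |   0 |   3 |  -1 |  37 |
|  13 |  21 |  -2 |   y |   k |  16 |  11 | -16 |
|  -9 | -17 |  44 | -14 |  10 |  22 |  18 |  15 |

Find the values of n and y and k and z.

Row 6: 8 + 4 + 10 + 0 + 3 − 1 + 37 = 61, so its missing entry is 69 − 61 = 8.
Column 4: 16 + 14 + 4 + 11 + 21 + 8 − 14 = 60, so its missing entry is 69 − 60 = 9.
Row 7: 13 + 21 − 2 + 9 + 16 + 11 − 16 = 52, so its missing entry is 69 − 52 = 17.
Row 4: 21 + 0 − 4 + 11 + 16 + 22 − 6 = 60, so its missing entry is 69 − 60 = 9.

n = 8, y = 9, k = 17, z = 9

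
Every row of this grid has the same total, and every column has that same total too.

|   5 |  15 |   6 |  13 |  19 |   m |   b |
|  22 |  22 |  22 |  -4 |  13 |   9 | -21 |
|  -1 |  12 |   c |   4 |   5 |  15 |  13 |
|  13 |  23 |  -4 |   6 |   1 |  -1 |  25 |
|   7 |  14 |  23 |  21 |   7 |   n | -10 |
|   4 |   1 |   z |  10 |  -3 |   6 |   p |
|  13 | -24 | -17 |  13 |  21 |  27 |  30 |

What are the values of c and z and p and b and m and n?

Rows 2 and 4 both sum to 63, so that's the common total.
Row 5 has 7 + 14 + 23 + 21 + 7 − 10 = 62; the blank must be 63 − 62 = 1.
Column 6 has 9 + 15 − 1 + 1 + 6 + 27 = 57; the blank must be 63 − 57 = 6.
Row 1 has 5 + 15 + 6 + 13 + 19 + 6 = 64; the blank must be 63 − 64 = -1.
Column 7 has -1 − 21 + 13 + 25 − 10 + 30 = 36; the blank must be 63 − 36 = 27.
Row 3 has -1 + 12 + 4 + 5 + 15 + 13 = 48; the blank must be 63 − 48 = 15.
Row 6 has 4 + 1 + 10 − 3 + 6 + 27 = 45; the blank must be 63 − 45 = 18.

c = 15, z = 18, p = 27, b = -1, m = 6, n = 1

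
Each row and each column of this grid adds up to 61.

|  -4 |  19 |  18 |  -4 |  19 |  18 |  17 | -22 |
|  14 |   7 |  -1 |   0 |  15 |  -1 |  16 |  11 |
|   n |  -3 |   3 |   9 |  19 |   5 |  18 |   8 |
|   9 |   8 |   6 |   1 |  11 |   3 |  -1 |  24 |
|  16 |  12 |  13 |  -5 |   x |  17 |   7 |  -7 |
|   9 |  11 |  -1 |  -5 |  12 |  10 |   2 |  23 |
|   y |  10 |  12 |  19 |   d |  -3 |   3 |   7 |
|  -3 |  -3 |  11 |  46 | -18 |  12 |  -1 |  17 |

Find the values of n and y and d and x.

n = 2, y = 18, d = -5, x = 8

Row 5 has 16 + 12 + 13 − 5 + 17 + 7 − 7 = 53; the blank must be 61 − 53 = 8.
Row 3 has -3 + 3 + 9 + 19 + 5 + 18 + 8 = 59; the blank must be 61 − 59 = 2.
Column 5 has 19 + 15 + 19 + 11 + 8 + 12 − 18 = 66; the blank must be 61 − 66 = -5.
Row 7 has 10 + 12 + 19 − 5 − 3 + 3 + 7 = 43; the blank must be 61 − 43 = 18.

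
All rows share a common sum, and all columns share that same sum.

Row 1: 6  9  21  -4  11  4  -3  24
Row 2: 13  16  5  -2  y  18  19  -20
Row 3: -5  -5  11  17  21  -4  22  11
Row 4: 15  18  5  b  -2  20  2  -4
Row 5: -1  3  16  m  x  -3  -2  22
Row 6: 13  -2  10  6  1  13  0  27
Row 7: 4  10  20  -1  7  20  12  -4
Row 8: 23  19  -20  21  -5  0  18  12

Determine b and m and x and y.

Rows 1 and 3 both sum to 68, so that's the common total.
Row 4: 15 + 18 + 5 − 2 + 20 + 2 − 4 = 54, so its missing entry is 68 − 54 = 14.
Row 2: 13 + 16 + 5 − 2 + 18 + 19 − 20 = 49, so its missing entry is 68 − 49 = 19.
Column 5: 11 + 19 + 21 − 2 + 1 + 7 − 5 = 52, so its missing entry is 68 − 52 = 16.
Row 5: -1 + 3 + 16 + 16 − 3 − 2 + 22 = 51, so its missing entry is 68 − 51 = 17.

b = 14, m = 17, x = 16, y = 19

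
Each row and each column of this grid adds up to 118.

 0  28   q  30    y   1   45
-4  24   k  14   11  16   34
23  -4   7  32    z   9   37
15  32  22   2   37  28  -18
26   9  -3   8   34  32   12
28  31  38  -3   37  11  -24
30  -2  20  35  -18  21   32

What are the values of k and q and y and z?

k = 23, q = 11, y = 3, z = 14

Row 2: -4 + 24 + 14 + 11 + 16 + 34 = 95, so its missing entry is 118 − 95 = 23.
Column 3: 23 + 7 + 22 − 3 + 38 + 20 = 107, so its missing entry is 118 − 107 = 11.
Row 1: 0 + 28 + 11 + 30 + 1 + 45 = 115, so its missing entry is 118 − 115 = 3.
Row 3: 23 − 4 + 7 + 32 + 9 + 37 = 104, so its missing entry is 118 − 104 = 14.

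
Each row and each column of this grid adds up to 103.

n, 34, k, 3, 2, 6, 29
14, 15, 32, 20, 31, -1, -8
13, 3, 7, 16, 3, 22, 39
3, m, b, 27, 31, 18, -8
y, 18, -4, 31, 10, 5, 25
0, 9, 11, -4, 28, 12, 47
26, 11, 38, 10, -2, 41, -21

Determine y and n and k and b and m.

y = 18, n = 29, k = 0, b = 19, m = 13

Row 5: 18 − 4 + 31 + 10 + 5 + 25 = 85, so its missing entry is 103 − 85 = 18.
Column 1: 14 + 13 + 3 + 18 + 0 + 26 = 74, so its missing entry is 103 − 74 = 29.
Column 2: 34 + 15 + 3 + 18 + 9 + 11 = 90, so its missing entry is 103 − 90 = 13.
Row 1: 29 + 34 + 3 + 2 + 6 + 29 = 103, so its missing entry is 103 − 103 = 0.
Row 4: 3 + 13 + 27 + 31 + 18 − 8 = 84, so its missing entry is 103 − 84 = 19.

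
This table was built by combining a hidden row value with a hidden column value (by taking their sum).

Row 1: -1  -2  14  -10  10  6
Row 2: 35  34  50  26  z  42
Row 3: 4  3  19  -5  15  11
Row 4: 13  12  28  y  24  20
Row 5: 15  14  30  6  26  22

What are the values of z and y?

z = 46, y = 4

The difference between any two rows is the same in every column — this is an addition table with the headers hidden.
Row 2 minus row 1 is 35 − (-1) = 36, so its entry in column 5 is 10 + 36 = 46.
Row 4 minus row 1 is 13 − (-1) = 14, so its entry in column 4 is -10 + 14 = 4.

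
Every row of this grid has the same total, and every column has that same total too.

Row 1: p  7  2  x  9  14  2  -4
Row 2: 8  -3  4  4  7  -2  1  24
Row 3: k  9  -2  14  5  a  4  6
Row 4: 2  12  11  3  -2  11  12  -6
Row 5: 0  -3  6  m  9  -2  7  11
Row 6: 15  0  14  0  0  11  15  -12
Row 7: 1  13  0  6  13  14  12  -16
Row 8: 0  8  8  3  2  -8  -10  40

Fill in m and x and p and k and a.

m = 15, x = -2, p = 15, k = 2, a = 5

Rows 2 and 4 both sum to 43, so that's the common total.
Row 5: 0 − 3 + 6 + 9 − 2 + 7 + 11 = 28, so its missing entry is 43 − 28 = 15.
Column 4: 4 + 14 + 3 + 15 + 0 + 6 + 3 = 45, so its missing entry is 43 − 45 = -2.
Row 1: 7 + 2 − 2 + 9 + 14 + 2 − 4 = 28, so its missing entry is 43 − 28 = 15.
Column 1: 15 + 8 + 2 + 0 + 15 + 1 + 0 = 41, so its missing entry is 43 − 41 = 2.
Row 3: 2 + 9 − 2 + 14 + 5 + 4 + 6 = 38, so its missing entry is 43 − 38 = 5.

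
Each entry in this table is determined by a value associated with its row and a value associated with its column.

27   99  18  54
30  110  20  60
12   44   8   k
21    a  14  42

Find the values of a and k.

Each row is a constant multiple of every other row — this is a multiplication table with the headers hidden.
Row 4 is 14/18 = 7/9 times row 1, so its entry in column 2 is 99 × 7/9 = 77.
Row 3 is 8/18 = 4/9 times row 1, so its entry in column 4 is 54 × 4/9 = 24.

a = 77, k = 24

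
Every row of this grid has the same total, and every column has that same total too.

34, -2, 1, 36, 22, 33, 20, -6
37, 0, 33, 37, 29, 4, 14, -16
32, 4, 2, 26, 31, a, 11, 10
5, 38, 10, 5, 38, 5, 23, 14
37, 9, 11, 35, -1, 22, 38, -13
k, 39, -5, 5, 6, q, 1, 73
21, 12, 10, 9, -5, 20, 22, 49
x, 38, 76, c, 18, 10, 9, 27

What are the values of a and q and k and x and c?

a = 22, q = 22, k = -3, x = -25, c = -15

Rows 1 and 2 both sum to 138, so that's the common total.
Column 4 has 36 + 37 + 26 + 5 + 35 + 5 + 9 = 153; the blank must be 138 − 153 = -15.
Row 8 has 38 + 76 − 15 + 18 + 10 + 9 + 27 = 163; the blank must be 138 − 163 = -25.
Column 1 has 34 + 37 + 32 + 5 + 37 + 21 − 25 = 141; the blank must be 138 − 141 = -3.
Row 6 has -3 + 39 − 5 + 5 + 6 + 1 + 73 = 116; the blank must be 138 − 116 = 22.
Row 3 has 32 + 4 + 2 + 26 + 31 + 11 + 10 = 116; the blank must be 138 − 116 = 22.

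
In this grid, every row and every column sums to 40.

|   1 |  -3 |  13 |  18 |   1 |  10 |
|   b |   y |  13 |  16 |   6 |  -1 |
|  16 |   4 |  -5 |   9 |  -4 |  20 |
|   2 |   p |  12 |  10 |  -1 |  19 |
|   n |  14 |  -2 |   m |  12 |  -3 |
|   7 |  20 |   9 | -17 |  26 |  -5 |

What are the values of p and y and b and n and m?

p = -2, y = 7, b = -1, n = 15, m = 4

Column 4: 18 + 16 + 9 + 10 − 17 = 36, so its missing entry is 40 − 36 = 4.
Row 5: 14 − 2 + 4 + 12 − 3 = 25, so its missing entry is 40 − 25 = 15.
Row 4: 2 + 12 + 10 − 1 + 19 = 42, so its missing entry is 40 − 42 = -2.
Column 2: -3 + 4 − 2 + 14 + 20 = 33, so its missing entry is 40 − 33 = 7.
Row 2: 7 + 13 + 16 + 6 − 1 = 41, so its missing entry is 40 − 41 = -1.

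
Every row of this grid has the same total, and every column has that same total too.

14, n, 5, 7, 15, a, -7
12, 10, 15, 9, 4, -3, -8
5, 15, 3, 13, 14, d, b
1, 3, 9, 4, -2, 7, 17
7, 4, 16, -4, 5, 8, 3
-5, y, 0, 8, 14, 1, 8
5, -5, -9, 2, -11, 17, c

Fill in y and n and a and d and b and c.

y = 13, n = -1, a = 6, d = 3, b = -14, c = 40

Rows 2 and 4 both sum to 39, so that's the common total.
Row 6 has -5 + 0 + 8 + 14 + 1 + 8 = 26; the blank must be 39 − 26 = 13.
Column 2 has 10 + 15 + 3 + 4 + 13 − 5 = 40; the blank must be 39 − 40 = -1.
Row 1 has 14 − 1 + 5 + 7 + 15 − 7 = 33; the blank must be 39 − 33 = 6.
Row 7 has 5 − 5 − 9 + 2 − 11 + 17 = -1; the blank must be 39 − (-1) = 40.
Column 7 has -7 − 8 + 17 + 3 + 8 + 40 = 53; the blank must be 39 − 53 = -14.
Row 3 has 5 + 15 + 3 + 13 + 14 − 14 = 36; the blank must be 39 − 36 = 3.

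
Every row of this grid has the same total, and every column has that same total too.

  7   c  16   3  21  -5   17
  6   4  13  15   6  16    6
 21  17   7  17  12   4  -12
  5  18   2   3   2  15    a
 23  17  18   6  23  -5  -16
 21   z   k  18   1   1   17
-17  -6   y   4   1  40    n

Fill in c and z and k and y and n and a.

Rows 2 and 3 both sum to 66, so that's the common total.
The known cells in row 1 total 59, leaving 66 − 59 = 7 for the blank.
The known cells in column 2 total 57, leaving 66 − 57 = 9 for the blank.
The known cells in row 4 total 45, leaving 66 − 45 = 21 for the blank.
The known cells in column 7 total 33, leaving 66 − 33 = 33 for the blank.
The known cells in row 7 total 55, leaving 66 − 55 = 11 for the blank.
The known cells in row 6 total 67, leaving 66 − 67 = -1 for the blank.

c = 7, z = 9, k = -1, y = 11, n = 33, a = 21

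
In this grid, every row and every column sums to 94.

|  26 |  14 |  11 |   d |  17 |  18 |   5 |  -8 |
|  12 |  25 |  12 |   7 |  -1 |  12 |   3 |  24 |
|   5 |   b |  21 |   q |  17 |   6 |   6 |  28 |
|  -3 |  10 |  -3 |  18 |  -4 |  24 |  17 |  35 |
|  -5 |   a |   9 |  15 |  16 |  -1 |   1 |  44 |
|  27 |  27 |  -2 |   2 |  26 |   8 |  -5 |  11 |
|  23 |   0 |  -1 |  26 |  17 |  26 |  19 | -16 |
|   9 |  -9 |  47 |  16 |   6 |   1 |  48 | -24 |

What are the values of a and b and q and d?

a = 15, b = 12, q = -1, d = 11

Row 1 has 26 + 14 + 11 + 17 + 18 + 5 − 8 = 83; the blank must be 94 − 83 = 11.
Column 4 has 11 + 7 + 18 + 15 + 2 + 26 + 16 = 95; the blank must be 94 − 95 = -1.
Row 5 has -5 + 9 + 15 + 16 − 1 + 1 + 44 = 79; the blank must be 94 − 79 = 15.
Row 3 has 5 + 21 − 1 + 17 + 6 + 6 + 28 = 82; the blank must be 94 − 82 = 12.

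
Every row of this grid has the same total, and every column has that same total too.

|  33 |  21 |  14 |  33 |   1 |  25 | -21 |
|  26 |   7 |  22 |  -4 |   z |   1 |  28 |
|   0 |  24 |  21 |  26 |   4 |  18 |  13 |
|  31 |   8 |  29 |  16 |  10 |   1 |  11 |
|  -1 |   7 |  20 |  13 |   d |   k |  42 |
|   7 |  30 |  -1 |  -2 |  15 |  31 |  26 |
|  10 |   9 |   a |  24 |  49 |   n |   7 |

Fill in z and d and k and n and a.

Rows 1 and 3 both sum to 106, so that's the common total.
Column 3: 14 + 22 + 21 + 29 + 20 − 1 = 105, so its missing entry is 106 − 105 = 1.
Row 7: 10 + 9 + 1 + 24 + 49 + 7 = 100, so its missing entry is 106 − 100 = 6.
Row 2: 26 + 7 + 22 − 4 + 1 + 28 = 80, so its missing entry is 106 − 80 = 26.
Column 5: 1 + 26 + 4 + 10 + 15 + 49 = 105, so its missing entry is 106 − 105 = 1.
Row 5: -1 + 7 + 20 + 13 + 1 + 42 = 82, so its missing entry is 106 − 82 = 24.

z = 26, d = 1, k = 24, n = 6, a = 1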